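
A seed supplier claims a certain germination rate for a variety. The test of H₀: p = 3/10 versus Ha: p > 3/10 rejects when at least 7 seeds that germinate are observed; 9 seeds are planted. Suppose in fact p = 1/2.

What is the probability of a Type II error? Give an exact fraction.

β = P(fail to reject H₀ | Ha true) = P(K ≤ 6 | p = 1/2), K ~ Binomial(9, 1/2).
Summing C(9,j)·(1/2)^j·(1/2)^{9-j} for j = 0..6 gives 233/256.

233/256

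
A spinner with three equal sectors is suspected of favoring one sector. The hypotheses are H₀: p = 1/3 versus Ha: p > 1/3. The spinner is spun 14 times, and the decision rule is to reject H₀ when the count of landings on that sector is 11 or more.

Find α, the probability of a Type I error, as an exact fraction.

3305/4782969

The Type I error probability is α = P(X ≥ 11) computed under H₀, where X ~ Binomial(14, 1/3).
P(X ≥ 11) = Σ_{j=11}^{14} C(14,j)·(1/3)^j·(2/3)^{14-j} = 3305/4782969.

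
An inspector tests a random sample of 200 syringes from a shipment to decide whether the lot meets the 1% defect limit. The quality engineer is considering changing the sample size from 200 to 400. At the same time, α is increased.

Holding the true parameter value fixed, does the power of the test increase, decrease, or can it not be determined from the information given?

It increases.

More data shrinks sampling variability; the test statistic under Ha concentrates further from the null value, making rejection more likely. A larger α widens the rejection region, so when the alternative is true more outcomes lead to rejection — failing to reject becomes less likely. Both changes push β in the same direction.
Since power = 1 − β and β decreases, power increases.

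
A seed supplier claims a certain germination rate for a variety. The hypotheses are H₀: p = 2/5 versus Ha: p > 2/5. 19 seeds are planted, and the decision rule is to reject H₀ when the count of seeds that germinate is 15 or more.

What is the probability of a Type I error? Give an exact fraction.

2443902976/3814697265625

Under H₀, Y ~ Binomial(19, 2/5), and α = P(Y ≥ 15).
P(Y ≥ 15) = Σ_{j=15}^{19} C(19,j)·(2/5)^j·(3/5)^{19-j} = 2443902976/3814697265625.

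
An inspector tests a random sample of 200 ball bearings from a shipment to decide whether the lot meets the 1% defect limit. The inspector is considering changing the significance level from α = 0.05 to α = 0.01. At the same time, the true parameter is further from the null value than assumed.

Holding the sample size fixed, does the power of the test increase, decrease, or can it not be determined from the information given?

The first change alone would make β increase; the second alone would make β decrease. Which effect dominates depends on the magnitudes, which are not given.
Since power = 1 − β, the effect on power is likewise indeterminate.

Cannot be determined from the information given.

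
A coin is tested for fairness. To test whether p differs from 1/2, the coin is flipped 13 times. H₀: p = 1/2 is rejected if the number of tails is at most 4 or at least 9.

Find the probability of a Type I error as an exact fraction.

Under H₀, Y ~ Binomial(13, 1/2); α is the probability of landing in either tail, P(Y ≤ 4) + P(Y ≥ 9).
Each tail has probability (1 + 13 + 78 + 286 + 715)/8192; doubling gives α = 2186/8192 = 1093/4096.

1093/4096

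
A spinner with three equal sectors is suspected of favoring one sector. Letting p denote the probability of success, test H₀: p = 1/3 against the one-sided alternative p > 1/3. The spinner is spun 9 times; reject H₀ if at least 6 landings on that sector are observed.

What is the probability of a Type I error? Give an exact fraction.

The Type I error probability is α = P(X ≥ 6) computed under H₀, where X ~ Binomial(9, 1/3).
P(X ≥ 6) = Σ_{j=6}^{9} C(9,j)·(1/3)^j·(2/3)^{9-j} = 835/19683.

835/19683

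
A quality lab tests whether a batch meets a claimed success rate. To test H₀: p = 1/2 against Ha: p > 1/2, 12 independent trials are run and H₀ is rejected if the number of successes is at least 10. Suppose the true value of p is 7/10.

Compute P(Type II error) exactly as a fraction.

A Type II error is failing to reject when Ha holds: with p = 7/10, β = P(Y ≤ 9).
Equivalently, β = 1 − P(Y ≥ 10) = 149436930429/200000000000.

149436930429/200000000000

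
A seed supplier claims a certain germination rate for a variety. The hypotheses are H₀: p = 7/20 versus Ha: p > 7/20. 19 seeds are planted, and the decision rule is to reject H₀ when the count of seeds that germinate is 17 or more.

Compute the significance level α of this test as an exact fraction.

7136406277585549139/5242880000000000000000000

Under H₀, Y ~ Binomial(19, 7/20), and α = P(Y ≥ 17).
Summing C(19,j)(7/20)^j(13/20)^{19−j} for j = 17,…,19 gives 7136406277585549139/5242880000000000000000000.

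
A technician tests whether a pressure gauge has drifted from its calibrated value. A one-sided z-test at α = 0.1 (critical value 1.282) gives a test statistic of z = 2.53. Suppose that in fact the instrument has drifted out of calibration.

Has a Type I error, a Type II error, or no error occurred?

Neither — the decision is correct.

The conventional null hypothesis is that the instrument is correctly calibrated.
Since z = 2.53 > z* = 1.282, H₀ is rejected.
H₀ is false (actually the instrument has drifted out of calibration).
The decision matches the true state — no error.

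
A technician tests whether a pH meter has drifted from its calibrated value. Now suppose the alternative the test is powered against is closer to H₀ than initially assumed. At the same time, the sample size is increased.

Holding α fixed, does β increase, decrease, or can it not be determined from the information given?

Cannot be determined from the information given.

The first change alone would make β increase; the second alone would make β decrease. Which effect dominates depends on the magnitudes, which are not given.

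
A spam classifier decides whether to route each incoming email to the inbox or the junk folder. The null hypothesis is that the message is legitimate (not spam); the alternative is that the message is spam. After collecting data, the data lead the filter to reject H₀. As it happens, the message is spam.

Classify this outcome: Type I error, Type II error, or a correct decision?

Neither — the decision is correct.

The test rejected a false H₀ — the decision matches the true state.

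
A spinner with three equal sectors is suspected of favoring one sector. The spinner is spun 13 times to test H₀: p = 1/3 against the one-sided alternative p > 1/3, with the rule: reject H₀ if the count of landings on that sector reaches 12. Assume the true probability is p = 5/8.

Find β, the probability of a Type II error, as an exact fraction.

A Type II error is failing to reject when Ha holds: with p = 5/8, β = P(S ≤ 11).
Adding the binomial probabilities P(S=0)+…+P(S=11) at p = 5/8 gives 134753406597/137438953472.

134753406597/137438953472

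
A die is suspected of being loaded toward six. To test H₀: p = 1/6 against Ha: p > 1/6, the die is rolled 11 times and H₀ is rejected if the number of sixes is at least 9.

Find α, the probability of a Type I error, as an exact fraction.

The Type I error probability is α = P(K ≥ 9) computed under H₀, where K ~ Binomial(11, 1/6).
P(K ≥ 9) = Σ_{j=9}^{11} C(11,j)·(1/6)^j·(5/6)^{11-j} = 53/13436928.

53/13436928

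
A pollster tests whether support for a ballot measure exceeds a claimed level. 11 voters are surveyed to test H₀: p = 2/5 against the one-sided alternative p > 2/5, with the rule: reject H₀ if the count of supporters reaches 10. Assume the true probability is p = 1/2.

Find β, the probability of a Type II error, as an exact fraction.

509/512

Under the alternative p = 1/2, K ~ Binomial(11, 1/2); β is the probability the test does not reject, P(K < 10).
Equivalently, β = 1 − P(K ≥ 10) = 509/512.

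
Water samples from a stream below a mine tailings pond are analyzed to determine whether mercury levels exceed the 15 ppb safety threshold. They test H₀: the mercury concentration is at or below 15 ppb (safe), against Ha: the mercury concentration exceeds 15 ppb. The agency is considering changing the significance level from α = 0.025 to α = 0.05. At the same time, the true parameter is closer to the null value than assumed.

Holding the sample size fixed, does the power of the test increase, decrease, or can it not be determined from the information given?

Cannot be determined from the information given.

The first change alone would make β decrease; the second alone would make β increase. Which effect dominates depends on the magnitudes, which are not given.
Since power = 1 − β, the effect on power is likewise indeterminate.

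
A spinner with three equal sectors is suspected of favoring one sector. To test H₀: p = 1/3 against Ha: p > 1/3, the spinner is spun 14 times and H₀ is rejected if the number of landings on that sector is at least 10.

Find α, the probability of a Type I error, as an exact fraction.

19321/4782969

The Type I error probability is α = P(X ≥ 10) computed under H₀, where X ~ Binomial(14, 1/3).
Summing C(14,j)(1/3)^j(2/3)^{14−j} for j = 10,…,14 gives 19321/4782969.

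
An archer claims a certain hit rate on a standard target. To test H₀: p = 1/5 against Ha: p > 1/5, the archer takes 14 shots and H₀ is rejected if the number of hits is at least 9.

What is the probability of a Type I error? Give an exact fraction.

Under H₀, S ~ Binomial(14, 1/5), and α = P(S ≥ 9).
Summing C(14,j)(1/5)^j(4/5)^{14−j} for j = 9,…,14 gives 2331113/6103515625.

2331113/6103515625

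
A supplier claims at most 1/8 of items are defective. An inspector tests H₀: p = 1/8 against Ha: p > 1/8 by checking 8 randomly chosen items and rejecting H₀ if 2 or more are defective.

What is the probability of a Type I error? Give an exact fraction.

α = P(reject H₀ | H₀ true) = P(S ≥ 2 | p = 1/8), S ~ Binomial(8, 1/8).
α = 1 − P(S ≤ 1) = 1 − 12353145/16777216 = 4424071/16777216.

4424071/16777216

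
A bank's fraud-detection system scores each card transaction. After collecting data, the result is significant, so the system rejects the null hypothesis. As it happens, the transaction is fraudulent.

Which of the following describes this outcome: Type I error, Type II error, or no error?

No error (correct decision).

The conventional null hypothesis here is that the transaction is legitimate.
The test rejected a false H₀ — the decision matches the true state.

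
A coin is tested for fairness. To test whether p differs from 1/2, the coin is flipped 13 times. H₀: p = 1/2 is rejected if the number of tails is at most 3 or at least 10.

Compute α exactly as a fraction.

189/2048

α = P(S ≤ 3 or S ≥ 10 | p = 1/2), S ~ Binomial(13, 1/2).
By symmetry, α = 2·P(S ≤ 3) = 2·(1 + 13 + 78 + 286)/8192 = 756/8192 = 189/2048.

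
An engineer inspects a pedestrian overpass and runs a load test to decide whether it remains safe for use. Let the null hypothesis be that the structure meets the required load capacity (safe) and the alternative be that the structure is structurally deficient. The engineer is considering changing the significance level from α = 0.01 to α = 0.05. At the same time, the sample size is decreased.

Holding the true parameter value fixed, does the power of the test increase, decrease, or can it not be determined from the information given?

Cannot be determined from the information given.

The first change alone would make β decrease; the second alone would make β increase. Which effect dominates depends on the magnitudes, which are not given.
Since power = 1 − β, the effect on power is likewise indeterminate.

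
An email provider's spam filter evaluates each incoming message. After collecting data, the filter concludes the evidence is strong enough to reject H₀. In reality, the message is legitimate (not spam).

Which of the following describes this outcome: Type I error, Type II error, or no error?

The conventional null hypothesis here is that the message is legitimate (not spam).
H₀ was rejected, but H₀ is actually true.
Rejecting a true null hypothesis is a Type I error (false positive).

Type I error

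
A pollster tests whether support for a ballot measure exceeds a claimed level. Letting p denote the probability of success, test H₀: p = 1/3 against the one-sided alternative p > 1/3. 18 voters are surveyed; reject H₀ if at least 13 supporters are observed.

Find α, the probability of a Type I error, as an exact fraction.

Under H₀, Y ~ Binomial(18, 1/3), and α = P(Y ≥ 13).
P(Y ≥ 13) = Σ_{j=13}^{18} C(18,j)·(1/3)^j·(2/3)^{18-j} = 330313/387420489.

330313/387420489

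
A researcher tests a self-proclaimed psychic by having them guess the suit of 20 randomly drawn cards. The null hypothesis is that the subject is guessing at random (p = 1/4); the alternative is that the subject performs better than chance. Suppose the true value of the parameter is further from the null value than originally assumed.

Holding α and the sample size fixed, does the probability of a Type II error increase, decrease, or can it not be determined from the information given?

It decreases.

A bigger departure from H₀ is easier for the test to detect, so it fails to reject less often.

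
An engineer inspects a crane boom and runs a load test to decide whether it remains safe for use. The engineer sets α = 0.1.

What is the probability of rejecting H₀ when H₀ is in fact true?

0.1

The significance level α is, by definition, the probability of a Type I error — P(reject H₀ | H₀ true).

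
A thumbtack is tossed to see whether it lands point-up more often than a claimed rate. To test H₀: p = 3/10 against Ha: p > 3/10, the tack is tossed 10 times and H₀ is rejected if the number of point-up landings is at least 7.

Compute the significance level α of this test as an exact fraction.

Under H₀, S ~ Binomial(10, 3/10), and α = P(S ≥ 7).
P(S ≥ 7) = Σ_{j=7}^{10} C(10,j)·(3/10)^j·(7/10)^{10-j} = 6620049/625000000.

6620049/625000000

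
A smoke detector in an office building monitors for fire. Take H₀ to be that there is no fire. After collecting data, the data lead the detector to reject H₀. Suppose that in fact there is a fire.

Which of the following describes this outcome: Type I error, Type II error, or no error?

The test rejected a false H₀ — the decision matches the true state.

No error — this is a correct decision.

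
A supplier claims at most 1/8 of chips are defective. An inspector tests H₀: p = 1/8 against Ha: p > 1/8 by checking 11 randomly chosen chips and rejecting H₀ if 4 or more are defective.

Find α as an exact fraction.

Under H₀, K ~ Binomial(11, 1/8); the Type I error rate is P(K ≥ 4).
α = 1 − P(K ≤ 3) = 1 − 1031899379/1073741824 = 41842445/1073741824.

41842445/1073741824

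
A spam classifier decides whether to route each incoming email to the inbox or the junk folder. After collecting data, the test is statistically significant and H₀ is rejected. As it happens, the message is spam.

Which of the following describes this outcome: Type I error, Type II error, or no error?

The conventional null hypothesis here is that the message is legitimate (not spam).
The test rejected a false H₀ — the decision matches the true state.

Neither — the decision is correct.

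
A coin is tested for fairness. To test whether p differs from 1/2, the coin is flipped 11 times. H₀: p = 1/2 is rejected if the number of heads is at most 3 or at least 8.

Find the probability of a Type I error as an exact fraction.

Under H₀, X ~ Binomial(11, 1/2); α is the probability of landing in either tail, P(X ≤ 3) + P(X ≥ 8).
Each tail has probability (1 + 11 + 55 + 165)/2048; doubling gives α = 464/2048 = 29/128.

29/128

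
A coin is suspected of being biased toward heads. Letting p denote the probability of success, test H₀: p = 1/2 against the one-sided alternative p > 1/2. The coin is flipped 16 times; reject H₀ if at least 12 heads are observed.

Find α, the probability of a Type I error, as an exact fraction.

α = P(reject H₀ | H₀ true) = P(K ≥ 12 | p = 1/2), with K ~ Binomial(16, 1/2).
That's C(16,12) + C(16,13) + C(16,14) + C(16,15) + C(16,16) over 2^16, i.e. (1820 + 560 + 120 + 16 + 1)/65536 = 2517/65536.

2517/65536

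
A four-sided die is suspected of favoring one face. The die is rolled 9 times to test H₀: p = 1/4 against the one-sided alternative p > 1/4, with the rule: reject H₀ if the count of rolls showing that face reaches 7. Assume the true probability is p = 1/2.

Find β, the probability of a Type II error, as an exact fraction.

Under the alternative p = 1/2, X ~ Binomial(9, 1/2); β is the probability the test does not reject, P(X < 7).
Summing C(9,j)·(1/2)^j·(1/2)^{9-j} for j = 0..6 gives 233/256.

233/256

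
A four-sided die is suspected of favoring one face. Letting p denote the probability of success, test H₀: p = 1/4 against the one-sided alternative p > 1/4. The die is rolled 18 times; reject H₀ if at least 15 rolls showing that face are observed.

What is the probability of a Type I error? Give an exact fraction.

2933/8589934592

The Type I error probability is α = P(K ≥ 15) computed under H₀, where K ~ Binomial(18, 1/4).
P(K ≥ 15) = Σ_{j=15}^{18} C(18,j)·(1/4)^j·(3/4)^{18-j} = 2933/8589934592.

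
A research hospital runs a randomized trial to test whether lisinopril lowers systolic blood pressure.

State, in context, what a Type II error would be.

With the conventional null hypothesis that the drug has no effect on systolic blood pressure:
A Type II error is failing to reject H₀ when H₀ is false.
Here that means concluding there is insufficient evidence that the drug works when actually the drug lowers systolic blood pressure.

A Type II error would mean concluding that the drug has no effect on systolic blood pressure (or at least failing to establish that the drug lowers systolic blood pressure) when in fact the drug lowers systolic blood pressure.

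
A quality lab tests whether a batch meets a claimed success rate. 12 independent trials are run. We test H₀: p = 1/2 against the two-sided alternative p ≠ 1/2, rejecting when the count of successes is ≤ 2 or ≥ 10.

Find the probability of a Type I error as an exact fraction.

79/2048

The significance level is the null-hypothesis probability of the rejection region {≤2} ∪ {≥10}.
The two tails are symmetric, so α = 2·(1 + 12 + 66)/2^12 = 158/4096 = 79/2048.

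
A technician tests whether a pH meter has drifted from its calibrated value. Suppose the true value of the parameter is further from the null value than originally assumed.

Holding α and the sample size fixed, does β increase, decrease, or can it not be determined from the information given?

It decreases.

The further the true parameter sits from the null value, the more of the Ha sampling distribution falls in the rejection region.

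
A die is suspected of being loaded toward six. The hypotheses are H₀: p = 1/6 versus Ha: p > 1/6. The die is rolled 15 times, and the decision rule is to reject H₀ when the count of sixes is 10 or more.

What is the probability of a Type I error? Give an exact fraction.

2574269/117546246144

α = P(reject H₀ | H₀ true) = P(S ≥ 10 | p = 1/6), with S ~ Binomial(15, 1/6).
Summing C(15,j)(1/6)^j(5/6)^{15−j} for j = 10,…,15 gives 2574269/117546246144.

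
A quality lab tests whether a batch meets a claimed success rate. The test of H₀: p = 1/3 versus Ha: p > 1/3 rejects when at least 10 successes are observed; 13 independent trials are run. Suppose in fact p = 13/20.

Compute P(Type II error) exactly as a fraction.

Under the alternative p = 13/20, Y ~ Binomial(13, 13/20); β is the probability the test does not reject, P(Y < 10).
Summing C(13,j)·(13/20)^j·(7/20)^{13-j} for j = 0..9 gives 739046497348117/1024000000000000.

739046497348117/1024000000000000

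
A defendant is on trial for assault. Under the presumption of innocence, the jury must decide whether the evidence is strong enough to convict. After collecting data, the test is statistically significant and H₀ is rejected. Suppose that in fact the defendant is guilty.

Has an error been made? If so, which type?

No error — this is a correct decision.

The conventional null hypothesis here is that the defendant is innocent.
The test rejected a false H₀ — the decision matches the true state.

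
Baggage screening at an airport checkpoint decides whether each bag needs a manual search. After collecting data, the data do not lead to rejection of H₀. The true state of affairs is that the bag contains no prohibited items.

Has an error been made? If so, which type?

No error — this is a correct decision.

The conventional null hypothesis here is that the bag contains no prohibited items.
The test retained a true H₀ — the decision matches the true state.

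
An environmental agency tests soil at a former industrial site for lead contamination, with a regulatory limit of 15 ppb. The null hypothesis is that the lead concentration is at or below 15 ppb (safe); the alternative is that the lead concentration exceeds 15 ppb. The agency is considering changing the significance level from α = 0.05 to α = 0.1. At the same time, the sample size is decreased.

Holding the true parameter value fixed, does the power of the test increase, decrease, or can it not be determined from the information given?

Cannot be determined from the information given.

The first change alone would make β decrease; the second alone would make β increase. Which effect dominates depends on the magnitudes, which are not given.
Since power = 1 − β, the effect on power is likewise indeterminate.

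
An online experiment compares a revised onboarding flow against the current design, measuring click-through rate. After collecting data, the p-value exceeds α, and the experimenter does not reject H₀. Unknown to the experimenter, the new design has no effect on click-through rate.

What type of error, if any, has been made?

The conventional null hypothesis here is that the new design has no effect on click-through rate.
The test retained a true H₀ — the decision matches the true state.

Neither — the decision is correct.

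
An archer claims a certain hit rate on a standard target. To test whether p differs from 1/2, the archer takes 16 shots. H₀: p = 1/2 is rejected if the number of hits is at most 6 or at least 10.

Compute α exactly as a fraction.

α = P(X ≤ 6 or X ≥ 10 | p = 1/2), X ~ Binomial(16, 1/2).
By symmetry, α = 2·P(X ≤ 6) = 2·(1 + 16 + 120 + 560 + 1820 + 4368 + 8008)/65536 = 29786/65536 = 14893/32768.

14893/32768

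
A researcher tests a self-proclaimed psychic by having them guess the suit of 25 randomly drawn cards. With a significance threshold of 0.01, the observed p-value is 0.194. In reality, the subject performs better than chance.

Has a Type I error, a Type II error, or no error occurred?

Type II error

The conventional null hypothesis is that the subject is guessing at random (p = 1/4).
Since p = 0.194 ≥ α = 0.01, H₀ is not rejected.
H₀ is false (actually the subject performs better than chance).
Failing to reject a false H₀ is a Type II error.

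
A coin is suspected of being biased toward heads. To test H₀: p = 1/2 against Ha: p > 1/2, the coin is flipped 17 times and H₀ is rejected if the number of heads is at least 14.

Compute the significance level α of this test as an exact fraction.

α = P(reject H₀ | H₀ true) = P(Y ≥ 14 | p = 1/2), with Y ~ Binomial(17, 1/2).
That's C(17,14) + C(17,15) + C(17,16) + C(17,17) over 2^17, i.e. (680 + 136 + 17 + 1)/131072 = 834/131072 = 417/65536.

417/65536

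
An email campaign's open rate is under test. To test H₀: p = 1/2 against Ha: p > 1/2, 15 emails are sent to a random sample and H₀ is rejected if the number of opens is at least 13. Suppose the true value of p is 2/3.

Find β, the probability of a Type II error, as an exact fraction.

Under the alternative p = 2/3, K ~ Binomial(15, 2/3); β is the probability the test does not reject, P(K < 13).
Equivalently, β = 1 − P(K ≥ 13) = 13210219/14348907.

13210219/14348907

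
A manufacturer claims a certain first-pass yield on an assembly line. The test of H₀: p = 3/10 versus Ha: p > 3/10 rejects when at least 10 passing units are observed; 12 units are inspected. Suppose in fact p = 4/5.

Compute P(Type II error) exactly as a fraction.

21565149/48828125

Under the alternative p = 4/5, X ~ Binomial(12, 4/5); β is the probability the test does not reject, P(X < 10).
Summing C(12,j)·(4/5)^j·(1/5)^{12-j} for j = 0..9 gives 21565149/48828125.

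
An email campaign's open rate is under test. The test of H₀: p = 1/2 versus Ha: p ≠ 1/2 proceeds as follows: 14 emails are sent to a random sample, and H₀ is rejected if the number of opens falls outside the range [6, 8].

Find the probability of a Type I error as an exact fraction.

α = P(K ≤ 5 or K ≥ 9 | p = 1/2), K ~ Binomial(14, 1/2).
By symmetry, α = 2·P(K ≤ 5) = 2·(1 + 14 + 91 + 364 + 1001 + 2002)/16384 = 6946/16384 = 3473/8192.

3473/8192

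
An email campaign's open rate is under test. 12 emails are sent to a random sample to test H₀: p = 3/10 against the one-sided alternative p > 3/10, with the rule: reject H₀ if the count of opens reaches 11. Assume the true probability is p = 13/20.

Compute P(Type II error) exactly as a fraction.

Under the alternative p = 13/20, S ~ Binomial(12, 13/20); β is the probability the test does not reject, P(S < 11).
Summing C(12,j)·(13/20)^j·(7/20)^{12-j} for j = 0..10 gives 3922160441778411/4096000000000000.

3922160441778411/4096000000000000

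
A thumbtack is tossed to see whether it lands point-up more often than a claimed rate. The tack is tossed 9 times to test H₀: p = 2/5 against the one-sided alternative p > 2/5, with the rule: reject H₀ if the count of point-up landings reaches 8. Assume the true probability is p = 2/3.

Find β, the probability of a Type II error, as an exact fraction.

16867/19683

Under the alternative p = 2/3, K ~ Binomial(9, 2/3); β is the probability the test does not reject, P(K < 8).
Equivalently, β = 1 − P(K ≥ 8) = 16867/19683.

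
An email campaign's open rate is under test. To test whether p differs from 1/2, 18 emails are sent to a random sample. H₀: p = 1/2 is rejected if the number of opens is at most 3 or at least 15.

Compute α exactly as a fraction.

The significance level is the null-hypothesis probability of the rejection region {≤3} ∪ {≥15}.
Each tail has probability (1 + 18 + 153 + 816)/262144; doubling gives α = 1976/262144 = 247/32768.

247/32768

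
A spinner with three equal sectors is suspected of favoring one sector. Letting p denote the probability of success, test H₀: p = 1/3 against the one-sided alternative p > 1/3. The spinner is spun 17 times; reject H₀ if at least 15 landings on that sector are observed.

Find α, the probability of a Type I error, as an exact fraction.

α = P(reject H₀ | H₀ true) = P(K ≥ 15 | p = 1/3), with K ~ Binomial(17, 1/3).
Summing C(17,j)(1/3)^j(2/3)^{17−j} for j = 15,…,17 gives 193/43046721.

193/43046721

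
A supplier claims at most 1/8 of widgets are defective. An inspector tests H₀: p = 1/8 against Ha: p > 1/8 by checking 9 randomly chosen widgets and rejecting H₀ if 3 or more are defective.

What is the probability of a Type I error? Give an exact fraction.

Under H₀, Y ~ Binomial(9, 1/8); the Type I error rate is P(Y ≥ 3).
Via the complement, α = 1 − Σ_{j=0}^{2} C(9,j)(1/8)^j(7/8)^{9-j} = 3083341/33554432.

3083341/33554432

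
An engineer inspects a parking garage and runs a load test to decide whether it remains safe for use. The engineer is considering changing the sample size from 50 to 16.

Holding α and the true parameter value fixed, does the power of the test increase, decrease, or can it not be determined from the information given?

Reducing n widens both sampling distributions, so the test has less ability to distinguish Ha from H₀.
Since power = 1 − β and β increases, power decreases.

It decreases.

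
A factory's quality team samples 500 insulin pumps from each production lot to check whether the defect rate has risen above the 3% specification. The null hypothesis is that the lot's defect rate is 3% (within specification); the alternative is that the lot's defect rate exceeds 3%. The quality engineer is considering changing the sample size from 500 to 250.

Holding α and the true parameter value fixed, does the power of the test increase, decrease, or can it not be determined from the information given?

It decreases.

A smaller sample increases the standard error, so the sampling distributions under H₀ and Ha overlap more.
Since power = 1 − β and β increases, power decreases.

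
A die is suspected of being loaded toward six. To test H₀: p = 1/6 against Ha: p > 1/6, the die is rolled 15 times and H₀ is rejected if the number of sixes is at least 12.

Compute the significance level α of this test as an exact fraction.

7447/58773123072

Under H₀, X ~ Binomial(15, 1/6), and α = P(X ≥ 12).
P(X ≥ 12) = Σ_{j=12}^{15} C(15,j)·(1/6)^j·(5/6)^{15-j} = 7447/58773123072.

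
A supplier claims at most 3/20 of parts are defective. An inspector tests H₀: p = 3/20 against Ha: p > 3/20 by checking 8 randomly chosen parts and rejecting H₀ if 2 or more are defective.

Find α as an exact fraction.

The significance level is the probability, assuming p = 3/20, of seeing 2 or more defectives in 8 draws.
α = 1 − P(Y ≤ 1) = 1 − 16823885593/25600000000 = 8776114407/25600000000.

8776114407/25600000000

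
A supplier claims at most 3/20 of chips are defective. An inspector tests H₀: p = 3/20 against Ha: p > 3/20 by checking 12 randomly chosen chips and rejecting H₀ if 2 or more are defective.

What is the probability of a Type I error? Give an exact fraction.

2279589495695451/4096000000000000

Under H₀, K ~ Binomial(12, 3/20); the Type I error rate is P(K ≥ 2).
Via the complement, α = 1 − Σ_{j=0}^{1} C(12,j)(3/20)^j(17/20)^{12-j} = 2279589495695451/4096000000000000.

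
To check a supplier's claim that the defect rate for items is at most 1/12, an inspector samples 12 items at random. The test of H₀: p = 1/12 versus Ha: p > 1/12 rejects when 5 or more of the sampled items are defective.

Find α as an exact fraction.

2867643737/1486016741376

α = P(reject H₀ | H₀ true) = P(X ≥ 5 | p = 1/12), X ~ Binomial(12, 1/12).
Via the complement, α = 1 − Σ_{j=0}^{4} C(12,j)(1/12)^j(11/12)^{12-j} = 2867643737/1486016741376.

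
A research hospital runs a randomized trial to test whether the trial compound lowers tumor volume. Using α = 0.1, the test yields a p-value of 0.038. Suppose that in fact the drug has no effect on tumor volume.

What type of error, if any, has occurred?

Type I error

The conventional null hypothesis is that the drug has no effect on tumor volume.
Since p = 0.038 < α = 0.1, H₀ is rejected.
H₀ is true (actually the drug has no effect on tumor volume).
Rejecting a true H₀ is a Type I error.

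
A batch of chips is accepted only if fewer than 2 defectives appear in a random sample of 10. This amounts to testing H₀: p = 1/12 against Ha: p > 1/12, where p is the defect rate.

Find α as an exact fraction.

4133487571/20639121408

α = P(reject H₀ | H₀ true) = P(K ≥ 2 | p = 1/12), K ~ Binomial(10, 1/12).
α = 1 − P(K ≤ 1) = 1 − 16505633837/20639121408 = 4133487571/20639121408.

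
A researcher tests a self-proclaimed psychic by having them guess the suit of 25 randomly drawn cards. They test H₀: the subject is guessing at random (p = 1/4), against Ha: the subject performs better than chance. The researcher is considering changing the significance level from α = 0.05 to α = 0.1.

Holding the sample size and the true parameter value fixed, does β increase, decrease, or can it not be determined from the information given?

It decreases.

A larger α widens the rejection region, so when the alternative is true more outcomes lead to rejection — failing to reject becomes less likely.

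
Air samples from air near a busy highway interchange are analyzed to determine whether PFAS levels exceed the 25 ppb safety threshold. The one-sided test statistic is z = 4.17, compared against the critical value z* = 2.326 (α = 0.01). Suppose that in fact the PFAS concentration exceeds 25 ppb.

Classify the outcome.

Neither — the decision is correct.

The conventional null hypothesis is that the PFAS concentration is at or below 25 ppb (safe).
Since z = 4.17 > z* = 2.326, H₀ is rejected.
H₀ is false (actually the PFAS concentration exceeds 25 ppb).
The decision matches the true state — no error.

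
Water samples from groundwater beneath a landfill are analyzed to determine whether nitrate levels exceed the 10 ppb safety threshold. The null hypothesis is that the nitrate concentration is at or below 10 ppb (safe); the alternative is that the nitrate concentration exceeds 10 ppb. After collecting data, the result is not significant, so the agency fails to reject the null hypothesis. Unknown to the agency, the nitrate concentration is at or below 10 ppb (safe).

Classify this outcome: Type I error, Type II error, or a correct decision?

No error (correct decision).

The test retained a true H₀ — the decision matches the true state.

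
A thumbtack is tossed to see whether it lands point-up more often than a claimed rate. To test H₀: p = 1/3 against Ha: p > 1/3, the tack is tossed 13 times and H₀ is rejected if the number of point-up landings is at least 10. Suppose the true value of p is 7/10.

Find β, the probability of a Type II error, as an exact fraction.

β = P(fail to reject H₀ | Ha true) = P(S ≤ 9 | p = 7/10), S ~ Binomial(13, 7/10).
Summing C(13,j)·(7/10)^j·(3/10)^{13-j} for j = 0..9 gives 579394354239/1000000000000.

579394354239/1000000000000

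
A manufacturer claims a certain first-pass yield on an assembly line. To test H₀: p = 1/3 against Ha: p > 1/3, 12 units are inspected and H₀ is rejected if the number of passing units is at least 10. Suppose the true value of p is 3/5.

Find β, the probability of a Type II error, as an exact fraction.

Under the alternative p = 3/5, S ~ Binomial(12, 3/5); β is the probability the test does not reject, P(S < 10).
Summing C(12,j)·(3/5)^j·(2/5)^{12-j} for j = 0..9 gives 44753744/48828125.

44753744/48828125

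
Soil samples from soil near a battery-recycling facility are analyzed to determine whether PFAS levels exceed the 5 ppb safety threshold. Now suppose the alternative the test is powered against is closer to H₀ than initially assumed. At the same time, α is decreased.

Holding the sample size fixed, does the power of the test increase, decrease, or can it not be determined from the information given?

When the true parameter is near the null value, the test has a harder time distinguishing Ha from H₀. Tightening α shrinks the rejection region. When Ha holds, fewer sample outcomes clear the stricter threshold, so more fall in the acceptance region. Both changes push β in the same direction.
Since power = 1 − β and β increases, power decreases.

It decreases.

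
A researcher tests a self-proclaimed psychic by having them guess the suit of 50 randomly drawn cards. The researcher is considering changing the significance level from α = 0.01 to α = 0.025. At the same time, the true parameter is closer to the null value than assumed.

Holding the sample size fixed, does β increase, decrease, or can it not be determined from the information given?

Cannot be determined from the information given.

The first change alone would make β decrease; the second alone would make β increase. Which effect dominates depends on the magnitudes, which are not given.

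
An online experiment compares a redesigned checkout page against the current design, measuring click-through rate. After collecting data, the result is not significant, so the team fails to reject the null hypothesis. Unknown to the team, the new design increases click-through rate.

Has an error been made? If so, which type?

Type II error

The conventional null hypothesis here is that the new design has no effect on click-through rate.
H₀ was not rejected, but H₀ is actually false.
Failing to reject a false null hypothesis is a Type II error (false negative).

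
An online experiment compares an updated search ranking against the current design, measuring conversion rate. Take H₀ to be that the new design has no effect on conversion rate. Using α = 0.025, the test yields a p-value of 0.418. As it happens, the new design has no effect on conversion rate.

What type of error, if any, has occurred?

Neither — the decision is correct.

Since p = 0.418 ≥ α = 0.025, H₀ is not rejected.
H₀ is true (actually the new design has no effect on conversion rate).
The decision matches the true state — no error.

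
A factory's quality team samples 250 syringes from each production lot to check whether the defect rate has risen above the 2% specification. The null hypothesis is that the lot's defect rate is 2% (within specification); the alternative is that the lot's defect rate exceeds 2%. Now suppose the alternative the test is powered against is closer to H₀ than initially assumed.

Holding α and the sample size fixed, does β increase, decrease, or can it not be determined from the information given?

It increases.

A smaller departure from H₀ means the test statistic under Ha is distributed closer to where it would be under H₀; rejection becomes less likely.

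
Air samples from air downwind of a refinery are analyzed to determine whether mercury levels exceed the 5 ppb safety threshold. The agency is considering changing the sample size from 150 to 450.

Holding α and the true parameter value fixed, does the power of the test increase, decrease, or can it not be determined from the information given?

It increases.

A larger sample reduces the standard error, pulling the sampling distribution under Ha further from the non-rejection region.
Since power = 1 − β and β decreases, power increases.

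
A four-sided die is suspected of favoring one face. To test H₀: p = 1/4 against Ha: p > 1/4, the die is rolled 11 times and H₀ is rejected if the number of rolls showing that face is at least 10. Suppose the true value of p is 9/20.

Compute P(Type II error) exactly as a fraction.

20434671802787/20480000000000

β = P(fail to reject H₀ | Ha true) = P(Y ≤ 9 | p = 9/20), Y ~ Binomial(11, 9/20).
Equivalently, β = 1 − P(Y ≥ 10) = 20434671802787/20480000000000.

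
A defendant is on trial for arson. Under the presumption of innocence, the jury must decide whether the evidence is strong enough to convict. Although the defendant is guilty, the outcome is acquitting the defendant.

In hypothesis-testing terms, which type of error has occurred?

The null hypothesis here is that the defendant is innocent.
'Acquitting the defendant' corresponds to failing to reject H₀.
H₀ was not rejected but H₀ is false — a Type II error (false negative).

Type II error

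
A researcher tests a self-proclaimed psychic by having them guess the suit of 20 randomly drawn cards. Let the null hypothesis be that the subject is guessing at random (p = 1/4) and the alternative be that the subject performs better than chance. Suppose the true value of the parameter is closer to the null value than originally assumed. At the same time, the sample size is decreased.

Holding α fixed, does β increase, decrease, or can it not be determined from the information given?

When the true parameter is near the null value, the test has a harder time distinguishing Ha from H₀. A smaller sample increases the standard error, so the sampling distributions under H₀ and Ha overlap more. Both changes push β in the same direction.

It increases.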